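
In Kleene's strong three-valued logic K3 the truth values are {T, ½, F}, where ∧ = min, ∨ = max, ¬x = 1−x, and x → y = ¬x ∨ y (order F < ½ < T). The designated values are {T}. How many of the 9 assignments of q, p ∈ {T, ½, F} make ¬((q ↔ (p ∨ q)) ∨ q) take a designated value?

Designated under: (q=F, p=T).

1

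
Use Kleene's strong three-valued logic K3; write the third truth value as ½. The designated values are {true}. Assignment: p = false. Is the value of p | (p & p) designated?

p & p = false & false = false
p | (p & p) = false | false = false
false ∉ {true}.

No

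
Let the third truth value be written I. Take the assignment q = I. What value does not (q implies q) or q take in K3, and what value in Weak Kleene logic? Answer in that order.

I; I

In K3: q implies q = I implies I = I  [not I or I]
not (q implies q) = not I = I
not (q implies q) or q = I or I = I
In Weak Kleene logic: q implies q = I implies I = I  [any arg is the third value ⇒ result is the third value]
not (q implies q) = not I = I
not (q implies q) or q = I or I = I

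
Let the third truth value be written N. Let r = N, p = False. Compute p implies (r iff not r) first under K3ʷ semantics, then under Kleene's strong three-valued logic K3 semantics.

N; True

In K3ʷ: not r = not N = N
r iff not r = N iff N = N
p implies (r iff not r) = False implies N = N
In Kleene's strong three-valued logic K3: not r = not N = N
r iff not r = N iff N = N
p implies (r iff not r) = False implies N = True  [not False or N]
They differ because K3ʷ and Kleene's strong three-valued logic K3 treat N differently under the binary connectives.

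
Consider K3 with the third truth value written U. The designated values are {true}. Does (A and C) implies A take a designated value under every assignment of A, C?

Countermodel: A=U, C=true gives U, which is not designated.

No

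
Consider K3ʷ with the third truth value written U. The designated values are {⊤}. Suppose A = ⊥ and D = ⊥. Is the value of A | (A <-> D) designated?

Yes

A <-> D = ⊥ <-> ⊥ = ⊤
A | (A <-> D) = ⊥ | ⊤ = ⊤
⊤ ∈ {⊤}.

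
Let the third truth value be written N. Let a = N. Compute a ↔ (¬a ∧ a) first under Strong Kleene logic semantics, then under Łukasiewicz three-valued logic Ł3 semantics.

N; true

In Strong Kleene logic: ¬a = ¬N = N
¬a ∧ a = N ∧ N = N
a ↔ (¬a ∧ a) = N ↔ N = N
In Łukasiewicz three-valued logic Ł3: ¬a = ¬N = N
¬a ∧ a = N ∧ N = N
a ↔ (¬a ∧ a) = N ↔ N = true  [1 − |½−½|]
They differ because Strong Kleene logic and Łukasiewicz three-valued logic Ł3 treat N differently under implication.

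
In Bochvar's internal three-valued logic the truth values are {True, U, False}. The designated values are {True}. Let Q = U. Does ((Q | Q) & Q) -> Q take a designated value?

Q | Q = U | U = U
(Q | Q) & Q = U & U = U
((Q | Q) & Q) -> Q = U -> U = U  [any arg is the third value ⇒ result is the third value]
U ∉ {True}.

No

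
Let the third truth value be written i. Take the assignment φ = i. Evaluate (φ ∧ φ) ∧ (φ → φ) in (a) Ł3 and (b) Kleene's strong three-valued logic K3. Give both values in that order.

i; i

In Ł3: φ ∧ φ = i ∧ i = i
φ → φ = i → i = True
(φ ∧ φ) ∧ (φ → φ) = i ∧ True = i
In Kleene's strong three-valued logic K3: φ ∧ φ = i ∧ i = i
φ → φ = i → i = i  [¬i ∨ i]
(φ ∧ φ) ∧ (φ → φ) = i ∧ i = i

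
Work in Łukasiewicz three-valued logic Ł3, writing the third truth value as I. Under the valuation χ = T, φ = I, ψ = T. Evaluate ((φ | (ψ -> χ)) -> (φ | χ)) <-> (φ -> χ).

ψ -> χ = T -> T = T
φ | (ψ -> χ) = I | T = T
φ | χ = I | T = T
(φ | (ψ -> χ)) -> (φ | χ) = T -> T = T
φ -> χ = I -> T = T  [min(1, 1−½+1)]
((φ | (ψ -> χ)) -> (φ | χ)) <-> (φ -> χ) = T <-> T = T

T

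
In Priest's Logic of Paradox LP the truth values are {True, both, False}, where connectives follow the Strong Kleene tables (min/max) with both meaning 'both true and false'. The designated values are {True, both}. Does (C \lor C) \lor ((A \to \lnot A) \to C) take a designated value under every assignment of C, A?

No

Countermodel: C=False, A=False gives False, which is not designated.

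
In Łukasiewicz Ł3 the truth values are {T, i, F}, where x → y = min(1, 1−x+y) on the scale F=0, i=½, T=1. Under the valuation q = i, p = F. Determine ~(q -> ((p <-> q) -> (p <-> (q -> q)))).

F

p <-> q = F <-> i = i  [1 − |0−½|]
q -> q = i -> i = T
p <-> (q -> q) = F <-> T = F
(p <-> q) -> (p <-> (q -> q)) = i -> F = i
q -> ((p <-> q) -> (p <-> (q -> q))) = i -> i = T
~(q -> ((p <-> q) -> (p <-> (q -> q)))) = ~T = F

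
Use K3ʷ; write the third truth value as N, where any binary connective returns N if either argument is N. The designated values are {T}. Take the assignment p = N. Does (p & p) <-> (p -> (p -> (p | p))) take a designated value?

No

p & p = N & N = N
p | p = N | N = N
p -> (p | p) = N -> N = N  [any arg is the third value ⇒ result is the third value]
p -> (p -> (p | p)) = N -> N = N
(p & p) <-> (p -> (p -> (p | p))) = N <-> N = N
N ∉ {T}.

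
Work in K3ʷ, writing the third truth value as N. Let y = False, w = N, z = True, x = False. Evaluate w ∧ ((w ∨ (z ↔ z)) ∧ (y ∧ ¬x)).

N

z ↔ z = True ↔ True = True
w ∨ (z ↔ z) = N ∨ True = N
¬x = ¬False = True
y ∧ ¬x = False ∧ True = False
(w ∨ (z ↔ z)) ∧ (y ∧ ¬x) = N ∧ False = N
w ∧ ((w ∨ (z ↔ z)) ∧ (y ∧ ¬x)) = N ∧ N = N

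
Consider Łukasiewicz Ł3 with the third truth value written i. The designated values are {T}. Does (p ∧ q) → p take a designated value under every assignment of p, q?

Every assignment of p, q over {T, i, F} gives a value in {T}.
In particular, with p=i, q=i: (p ∧ q) → p = T.

Yes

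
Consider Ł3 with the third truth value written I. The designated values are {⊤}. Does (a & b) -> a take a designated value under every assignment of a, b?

Every assignment of a, b over {⊤, I, ⊥} gives a value in {⊤}.
In particular, with a=I, b=I: (a & b) -> a = ⊤.

Yes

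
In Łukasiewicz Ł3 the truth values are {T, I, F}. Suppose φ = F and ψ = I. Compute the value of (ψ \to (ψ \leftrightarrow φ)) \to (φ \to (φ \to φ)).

ψ \leftrightarrow φ = I \leftrightarrow F = I
ψ \to (ψ \leftrightarrow φ) = I \to I = T
φ \to φ = F \to F = T
φ \to (φ \to φ) = F \to T = T
(ψ \to (ψ \leftrightarrow φ)) \to (φ \to (φ \to φ)) = T \to T = T

T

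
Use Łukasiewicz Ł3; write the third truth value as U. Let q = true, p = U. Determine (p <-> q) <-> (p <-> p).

p <-> q = U <-> true = U  [1 − |½−1|]
p <-> p = U <-> U = true
(p <-> q) <-> (p <-> p) = U <-> true = U

U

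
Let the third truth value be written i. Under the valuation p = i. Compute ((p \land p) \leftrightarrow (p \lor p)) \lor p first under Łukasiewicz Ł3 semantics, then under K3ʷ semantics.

true; i

In Łukasiewicz Ł3: p \land p = i \land i = i
p \lor p = i \lor i = i
(p \land p) \leftrightarrow (p \lor p) = i \leftrightarrow i = true
((p \land p) \leftrightarrow (p \lor p)) \lor p = true \lor i = true
In K3ʷ: p \land p = i \land i = i
p \lor p = i \lor i = i
(p \land p) \leftrightarrow (p \lor p) = i \leftrightarrow i = i
((p \land p) \leftrightarrow (p \lor p)) \lor p = i \lor i = i
They differ because Łukasiewicz Ł3 and K3ʷ treat i differently under the binary connectives.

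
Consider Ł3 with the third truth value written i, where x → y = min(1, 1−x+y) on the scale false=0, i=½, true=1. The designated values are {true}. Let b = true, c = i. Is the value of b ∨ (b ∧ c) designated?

b ∧ c = true ∧ i = i
b ∨ (b ∧ c) = true ∨ i = true
true ∈ {true}.

Yes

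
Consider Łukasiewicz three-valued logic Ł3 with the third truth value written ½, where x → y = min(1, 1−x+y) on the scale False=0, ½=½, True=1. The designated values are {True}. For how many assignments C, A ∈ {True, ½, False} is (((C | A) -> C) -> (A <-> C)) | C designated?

Of the 9 assignments, 8 give a value in {True}.

8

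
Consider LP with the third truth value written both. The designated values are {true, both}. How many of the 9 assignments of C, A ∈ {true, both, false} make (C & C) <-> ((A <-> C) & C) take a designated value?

8

Of the 9 assignments, 8 give a value in {true, both}.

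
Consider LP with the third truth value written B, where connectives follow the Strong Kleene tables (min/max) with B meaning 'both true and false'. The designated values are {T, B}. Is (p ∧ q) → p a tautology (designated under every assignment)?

Every assignment of p, q over {T, B, F} gives a value in {T, B}.
In particular, with p=B, q=B: (p ∧ q) → p = B.

Yes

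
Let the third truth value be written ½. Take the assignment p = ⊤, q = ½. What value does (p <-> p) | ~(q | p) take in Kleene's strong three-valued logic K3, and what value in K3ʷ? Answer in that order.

⊤; ½

In Kleene's strong three-valued logic K3: p <-> p = ⊤ <-> ⊤ = ⊤
q | p = ½ | ⊤ = ⊤
~(q | p) = ~⊤ = ⊥
(p <-> p) | ~(q | p) = ⊤ | ⊥ = ⊤
In K3ʷ: p <-> p = ⊤ <-> ⊤ = ⊤
q | p = ½ | ⊤ = ½
~(q | p) = ~½ = ½
(p <-> p) | ~(q | p) = ⊤ | ½ = ½
They differ because Kleene's strong three-valued logic K3 and K3ʷ treat ½ differently under the binary connectives.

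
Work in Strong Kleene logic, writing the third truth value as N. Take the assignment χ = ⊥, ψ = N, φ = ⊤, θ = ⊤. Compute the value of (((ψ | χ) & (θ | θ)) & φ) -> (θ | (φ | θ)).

ψ | χ = N | ⊥ = N
θ | θ = ⊤ | ⊤ = ⊤
(ψ | χ) & (θ | θ) = N & ⊤ = N
((ψ | χ) & (θ | θ)) & φ = N & ⊤ = N
φ | θ = ⊤ | ⊤ = ⊤
θ | (φ | θ) = ⊤ | ⊤ = ⊤
(((ψ | χ) & (θ | θ)) & φ) -> (θ | (φ | θ)) = N -> ⊤ = ⊤  [~N | ⊤]

⊤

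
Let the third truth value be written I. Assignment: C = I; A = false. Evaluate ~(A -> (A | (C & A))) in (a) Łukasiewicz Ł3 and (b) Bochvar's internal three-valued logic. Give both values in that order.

In Łukasiewicz Ł3: C & A = I & false = false
A | (C & A) = false | false = false
A -> (A | (C & A)) = false -> false = true
~(A -> (A | (C & A))) = ~true = false
In Bochvar's internal three-valued logic: C & A = I & false = I
A | (C & A) = false | I = I
A -> (A | (C & A)) = false -> I = I
~(A -> (A | (C & A))) = ~I = I
They differ because Łukasiewicz Ł3 and Bochvar's internal three-valued logic treat I differently under the binary connectives.

false; I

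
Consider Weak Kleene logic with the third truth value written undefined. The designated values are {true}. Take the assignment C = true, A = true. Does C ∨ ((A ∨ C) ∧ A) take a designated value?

Yes

A ∨ C = true ∨ true = true
(A ∨ C) ∧ A = true ∧ true = true
C ∨ ((A ∨ C) ∧ A) = true ∨ true = true
true ∈ {true}.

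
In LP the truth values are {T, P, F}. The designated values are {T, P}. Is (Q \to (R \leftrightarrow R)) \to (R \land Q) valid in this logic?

No

Countermodel: Q=T, R=F gives F, which is not designated.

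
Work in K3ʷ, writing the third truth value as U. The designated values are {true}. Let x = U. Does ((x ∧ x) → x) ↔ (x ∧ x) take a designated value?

No

x ∧ x = U ∧ U = U
(x ∧ x) → x = U → U = U  [any arg is the third value ⇒ result is the third value]
x ∧ x = U ∧ U = U
((x ∧ x) → x) ↔ (x ∧ x) = U ↔ U = U
U ∉ {true}.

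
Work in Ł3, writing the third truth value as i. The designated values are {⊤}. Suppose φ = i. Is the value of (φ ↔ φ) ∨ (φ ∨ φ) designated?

Yes

φ ↔ φ = i ↔ i = ⊤  [1 − |½−½|]
φ ∨ φ = i ∨ i = i
(φ ↔ φ) ∨ (φ ∨ φ) = ⊤ ∨ i = ⊤
⊤ ∈ {⊤}.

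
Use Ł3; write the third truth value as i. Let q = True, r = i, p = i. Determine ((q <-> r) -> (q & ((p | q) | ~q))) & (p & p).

q <-> r = True <-> i = i  [1 − |1−½|]
p | q = i | True = True
~q = ~True = False
(p | q) | ~q = True | False = True
q & ((p | q) | ~q) = True & True = True
(q <-> r) -> (q & ((p | q) | ~q)) = i -> True = True
p & p = i & i = i
((q <-> r) -> (q & ((p | q) | ~q))) & (p & p) = True & i = i

i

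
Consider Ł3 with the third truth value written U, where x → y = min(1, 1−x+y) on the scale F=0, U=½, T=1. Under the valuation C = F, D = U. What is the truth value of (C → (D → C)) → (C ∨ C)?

D → C = U → F = U
C → (D → C) = F → U = T
C ∨ C = F ∨ F = F
(C → (D → C)) → (C ∨ C) = T → F = F

F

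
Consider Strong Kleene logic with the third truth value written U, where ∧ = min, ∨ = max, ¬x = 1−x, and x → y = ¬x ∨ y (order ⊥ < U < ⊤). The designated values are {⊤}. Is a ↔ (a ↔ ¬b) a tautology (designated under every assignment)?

No

Countermodel: a=⊤, b=⊤ gives ⊥, which is not designated.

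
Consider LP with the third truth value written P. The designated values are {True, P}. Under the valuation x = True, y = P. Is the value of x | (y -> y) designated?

Yes

y -> y = P -> P = P  [~P | P]
x | (y -> y) = True | P = True
True ∈ {True, P}.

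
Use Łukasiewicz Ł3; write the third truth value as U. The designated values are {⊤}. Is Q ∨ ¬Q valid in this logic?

Countermodel: Q=U gives U, which is not designated.

No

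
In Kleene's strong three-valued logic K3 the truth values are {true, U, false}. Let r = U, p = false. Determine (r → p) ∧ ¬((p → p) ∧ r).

r → p = U → false = U
p → p = false → false = true
(p → p) ∧ r = true ∧ U = U
¬((p → p) ∧ r) = ¬U = U
(r → p) ∧ ¬((p → p) ∧ r) = U ∧ U = U

U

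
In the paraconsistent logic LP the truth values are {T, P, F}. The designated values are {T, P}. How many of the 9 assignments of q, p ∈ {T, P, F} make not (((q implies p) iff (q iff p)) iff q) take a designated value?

Of the 9 assignments, 6 give a value in {T, P}.

6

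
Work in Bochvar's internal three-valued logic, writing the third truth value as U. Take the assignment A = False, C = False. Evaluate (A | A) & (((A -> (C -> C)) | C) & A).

False

A | A = False | False = False
C -> C = False -> False = True
A -> (C -> C) = False -> True = True
(A -> (C -> C)) | C = True | False = True
((A -> (C -> C)) | C) & A = True & False = False
(A | A) & (((A -> (C -> C)) | C) & A) = False & False = False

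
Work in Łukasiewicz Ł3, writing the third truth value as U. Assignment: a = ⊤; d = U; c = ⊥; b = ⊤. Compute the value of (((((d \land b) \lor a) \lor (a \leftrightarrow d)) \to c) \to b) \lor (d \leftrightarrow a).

⊤

d \land b = U \land ⊤ = U
(d \land b) \lor a = U \lor ⊤ = ⊤
a \leftrightarrow d = ⊤ \leftrightarrow U = U  [1 − |1−½|]
((d \land b) \lor a) \lor (a \leftrightarrow d) = ⊤ \lor U = ⊤
(((d \land b) \lor a) \lor (a \leftrightarrow d)) \to c = ⊤ \to ⊥ = ⊥
((((d \land b) \lor a) \lor (a \leftrightarrow d)) \to c) \to b = ⊥ \to ⊤ = ⊤
d \leftrightarrow a = U \leftrightarrow ⊤ = U
(((((d \land b) \lor a) \lor (a \leftrightarrow d)) \to c) \to b) \lor (d \leftrightarrow a) = ⊤ \lor U = ⊤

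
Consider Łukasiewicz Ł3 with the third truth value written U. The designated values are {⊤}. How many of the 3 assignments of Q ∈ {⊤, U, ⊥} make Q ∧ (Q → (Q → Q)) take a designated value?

1

Q=⊤: ⊤ ✓
Q=U: U ·
Q=⊥: ⊥ ·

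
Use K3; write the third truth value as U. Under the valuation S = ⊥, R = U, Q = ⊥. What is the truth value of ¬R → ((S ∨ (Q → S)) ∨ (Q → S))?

⊤

¬R = ¬U = U
Q → S = ⊥ → ⊥ = ⊤
S ∨ (Q → S) = ⊥ ∨ ⊤ = ⊤
Q → S = ⊥ → ⊥ = ⊤
(S ∨ (Q → S)) ∨ (Q → S) = ⊤ ∨ ⊤ = ⊤
¬R → ((S ∨ (Q → S)) ∨ (Q → S)) = U → ⊤ = ⊤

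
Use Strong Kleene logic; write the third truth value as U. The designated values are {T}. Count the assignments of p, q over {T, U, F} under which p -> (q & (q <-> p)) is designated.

Designated under: (p=T, q=T); (p=F, q=T); (p=F, q=U); (p=F, q=F).

4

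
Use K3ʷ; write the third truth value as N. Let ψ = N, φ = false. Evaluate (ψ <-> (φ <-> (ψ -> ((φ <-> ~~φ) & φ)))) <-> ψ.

~φ = ~false = true
~~φ = ~true = false
φ <-> ~~φ = false <-> false = true
(φ <-> ~~φ) & φ = true & false = false
ψ -> ((φ <-> ~~φ) & φ) = N -> false = N
φ <-> (ψ -> ((φ <-> ~~φ) & φ)) = false <-> N = N
ψ <-> (φ <-> (ψ -> ((φ <-> ~~φ) & φ))) = N <-> N = N
(ψ <-> (φ <-> (ψ -> ((φ <-> ~~φ) & φ)))) <-> ψ = N <-> N = N

N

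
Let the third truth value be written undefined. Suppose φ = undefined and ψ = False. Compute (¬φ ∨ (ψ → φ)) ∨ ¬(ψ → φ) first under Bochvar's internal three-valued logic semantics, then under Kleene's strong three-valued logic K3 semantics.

undefined; True

In Bochvar's internal three-valued logic: ¬φ = ¬undefined = undefined
ψ → φ = False → undefined = undefined
¬φ ∨ (ψ → φ) = undefined ∨ undefined = undefined
ψ → φ = False → undefined = undefined
¬(ψ → φ) = ¬undefined = undefined
(¬φ ∨ (ψ → φ)) ∨ ¬(ψ → φ) = undefined ∨ undefined = undefined
In Kleene's strong three-valued logic K3: ¬φ = ¬undefined = undefined
ψ → φ = False → undefined = True  [¬False ∨ undefined]
¬φ ∨ (ψ → φ) = undefined ∨ True = True
ψ → φ = False → undefined = True
¬(ψ → φ) = ¬True = False
(¬φ ∨ (ψ → φ)) ∨ ¬(ψ → φ) = True ∨ False = True
They differ because Bochvar's internal three-valued logic and Kleene's strong three-valued logic K3 treat undefined differently under the binary connectives.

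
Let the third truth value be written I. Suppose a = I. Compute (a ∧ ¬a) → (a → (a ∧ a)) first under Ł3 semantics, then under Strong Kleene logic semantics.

true; I

In Ł3: ¬a = ¬I = I
a ∧ ¬a = I ∧ I = I
a ∧ a = I ∧ I = I
a → (a ∧ a) = I → I = true  [min(1, 1−½+½)]
(a ∧ ¬a) → (a → (a ∧ a)) = I → true = true
In Strong Kleene logic: ¬a = ¬I = I
a ∧ ¬a = I ∧ I = I
a ∧ a = I ∧ I = I
a → (a ∧ a) = I → I = I  [¬I ∨ I]
(a ∧ ¬a) → (a → (a ∧ a)) = I → I = I
They differ because Ł3 and Strong Kleene logic treat I differently under implication.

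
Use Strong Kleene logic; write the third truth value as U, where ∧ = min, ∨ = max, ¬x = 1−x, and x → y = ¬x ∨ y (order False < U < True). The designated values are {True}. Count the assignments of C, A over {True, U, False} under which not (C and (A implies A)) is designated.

Designated under: (C=False, A=True); (C=False, A=U); (C=False, A=False).

3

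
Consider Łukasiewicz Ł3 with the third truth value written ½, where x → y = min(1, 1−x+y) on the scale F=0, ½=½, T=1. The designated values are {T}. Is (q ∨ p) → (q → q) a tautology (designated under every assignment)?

Every assignment of q, p over {T, ½, F} gives a value in {T}.
In particular, with q=½, p=½: (q ∨ p) → (q → q) = T.

Yes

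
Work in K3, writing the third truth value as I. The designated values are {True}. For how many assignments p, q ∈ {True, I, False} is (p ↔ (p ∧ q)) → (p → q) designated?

Of the 9 assignments, 6 give a value in {True}.

6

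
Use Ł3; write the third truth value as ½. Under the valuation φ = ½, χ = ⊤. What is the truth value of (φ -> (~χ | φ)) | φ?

~χ = ~⊤ = ⊥
~χ | φ = ⊥ | ½ = ½
φ -> (~χ | φ) = ½ -> ½ = ⊤  [min(1, 1−½+½)]
(φ -> (~χ | φ)) | φ = ⊤ | ½ = ⊤

⊤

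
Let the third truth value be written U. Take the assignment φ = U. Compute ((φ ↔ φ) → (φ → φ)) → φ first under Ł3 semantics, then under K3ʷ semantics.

U; U

In Ł3: φ ↔ φ = U ↔ U = True  [1 − |½−½|]
φ → φ = U → U = True
(φ ↔ φ) → (φ → φ) = True → True = True
((φ ↔ φ) → (φ → φ)) → φ = True → U = U
In K3ʷ: φ ↔ φ = U ↔ U = U
φ → φ = U → U = U  [any arg is the third value ⇒ result is the third value]
(φ ↔ φ) → (φ → φ) = U → U = U
((φ ↔ φ) → (φ → φ)) → φ = U → U = U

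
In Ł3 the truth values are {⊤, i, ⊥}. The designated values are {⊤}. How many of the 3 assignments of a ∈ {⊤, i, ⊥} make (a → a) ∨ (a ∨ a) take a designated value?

3

a=⊤: ⊤ ✓
a=i: ⊤ ✓
a=⊥: ⊤ ✓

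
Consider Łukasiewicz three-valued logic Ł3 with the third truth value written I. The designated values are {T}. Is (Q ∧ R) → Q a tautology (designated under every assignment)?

Every assignment of Q, R over {T, I, F} gives a value in {T}.
In particular, with Q=I, R=I: (Q ∧ R) → Q = T.

Yes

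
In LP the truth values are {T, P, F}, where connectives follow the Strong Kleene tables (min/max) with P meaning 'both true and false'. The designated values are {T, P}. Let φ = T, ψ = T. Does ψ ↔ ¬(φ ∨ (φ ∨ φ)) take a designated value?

φ ∨ φ = T ∨ T = T
φ ∨ (φ ∨ φ) = T ∨ T = T
¬(φ ∨ (φ ∨ φ)) = ¬T = F
ψ ↔ ¬(φ ∨ (φ ∨ φ)) = T ↔ F = F
F ∉ {T, P}.

No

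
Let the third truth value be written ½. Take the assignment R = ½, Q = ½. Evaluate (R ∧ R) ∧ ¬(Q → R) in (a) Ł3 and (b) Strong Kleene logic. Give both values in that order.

false; ½

In Ł3: R ∧ R = ½ ∧ ½ = ½
Q → R = ½ → ½ = true
¬(Q → R) = ¬true = false
(R ∧ R) ∧ ¬(Q → R) = ½ ∧ false = false
In Strong Kleene logic: R ∧ R = ½ ∧ ½ = ½
Q → R = ½ → ½ = ½
¬(Q → R) = ¬½ = ½
(R ∧ R) ∧ ¬(Q → R) = ½ ∧ ½ = ½
They differ because Ł3 and Strong Kleene logic treat ½ differently under implication.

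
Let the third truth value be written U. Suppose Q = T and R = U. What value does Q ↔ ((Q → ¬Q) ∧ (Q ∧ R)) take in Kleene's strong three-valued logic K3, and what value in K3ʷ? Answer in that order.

F; U

In Kleene's strong three-valued logic K3: ¬Q = ¬T = F
Q → ¬Q = T → F = F
Q ∧ R = T ∧ U = U
(Q → ¬Q) ∧ (Q ∧ R) = F ∧ U = F
Q ↔ ((Q → ¬Q) ∧ (Q ∧ R)) = T ↔ F = F
In K3ʷ: ¬Q = ¬T = F
Q → ¬Q = T → F = F
Q ∧ R = T ∧ U = U
(Q → ¬Q) ∧ (Q ∧ R) = F ∧ U = U
Q ↔ ((Q → ¬Q) ∧ (Q ∧ R)) = T ↔ U = U
They differ because Kleene's strong three-valued logic K3 and K3ʷ treat U differently under the binary connectives.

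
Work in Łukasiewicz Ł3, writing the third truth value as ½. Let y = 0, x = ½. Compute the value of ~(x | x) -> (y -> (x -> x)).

1

x | x = ½ | ½ = ½
~(x | x) = ~½ = ½
x -> x = ½ -> ½ = 1  [min(1, 1−½+½)]
y -> (x -> x) = 0 -> 1 = 1
~(x | x) -> (y -> (x -> x)) = ½ -> 1 = 1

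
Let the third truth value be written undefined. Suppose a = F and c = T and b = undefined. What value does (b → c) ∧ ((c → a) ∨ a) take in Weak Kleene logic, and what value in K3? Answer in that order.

In Weak Kleene logic: b → c = undefined → T = undefined  [any arg is the third value ⇒ result is the third value]
c → a = T → F = F
(c → a) ∨ a = F ∨ F = F
(b → c) ∧ ((c → a) ∨ a) = undefined ∧ F = undefined
In K3: b → c = undefined → T = T
c → a = T → F = F
(c → a) ∨ a = F ∨ F = F
(b → c) ∧ ((c → a) ∨ a) = T ∧ F = F
They differ because Weak Kleene logic and K3 treat undefined differently under the binary connectives.

undefined; F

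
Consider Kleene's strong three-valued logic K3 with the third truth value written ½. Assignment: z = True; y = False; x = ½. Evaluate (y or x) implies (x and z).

y or x = False or ½ = ½
x and z = ½ and True = ½
(y or x) implies (x and z) = ½ implies ½ = ½  [not ½ or ½]

½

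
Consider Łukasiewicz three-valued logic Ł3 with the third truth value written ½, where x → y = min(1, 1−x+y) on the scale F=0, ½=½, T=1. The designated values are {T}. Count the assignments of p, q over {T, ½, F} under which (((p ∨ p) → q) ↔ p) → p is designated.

8

Of the 9 assignments, 8 give a value in {T}.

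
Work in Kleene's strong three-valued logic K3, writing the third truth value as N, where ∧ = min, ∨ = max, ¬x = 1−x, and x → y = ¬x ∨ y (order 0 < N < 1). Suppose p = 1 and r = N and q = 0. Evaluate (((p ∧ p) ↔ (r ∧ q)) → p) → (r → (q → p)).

1

p ∧ p = 1 ∧ 1 = 1
r ∧ q = N ∧ 0 = 0
(p ∧ p) ↔ (r ∧ q) = 1 ↔ 0 = 0
((p ∧ p) ↔ (r ∧ q)) → p = 0 → 1 = 1
q → p = 0 → 1 = 1
r → (q → p) = N → 1 = 1
(((p ∧ p) ↔ (r ∧ q)) → p) → (r → (q → p)) = 1 → 1 = 1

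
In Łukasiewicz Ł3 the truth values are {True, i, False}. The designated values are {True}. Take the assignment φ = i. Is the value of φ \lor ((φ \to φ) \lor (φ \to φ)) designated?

φ \to φ = i \to i = True
φ \to φ = i \to i = True
(φ \to φ) \lor (φ \to φ) = True \lor True = True
φ \lor ((φ \to φ) \lor (φ \to φ)) = i \lor True = True
True ∈ {True}.

Yes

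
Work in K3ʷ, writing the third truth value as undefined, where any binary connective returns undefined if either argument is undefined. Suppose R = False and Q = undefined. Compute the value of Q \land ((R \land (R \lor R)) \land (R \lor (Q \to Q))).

R \lor R = False \lor False = False
R \land (R \lor R) = False \land False = False
Q \to Q = undefined \to undefined = undefined  [any arg is the third value ⇒ result is the third value]
R \lor (Q \to Q) = False \lor undefined = undefined
(R \land (R \lor R)) \land (R \lor (Q \to Q)) = False \land undefined = undefined
Q \land ((R \land (R \lor R)) \land (R \lor (Q \to Q))) = undefined \land undefined = undefined

undefined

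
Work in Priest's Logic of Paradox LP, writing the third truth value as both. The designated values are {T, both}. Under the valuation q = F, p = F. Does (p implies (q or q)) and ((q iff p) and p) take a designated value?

No

q or q = F or F = F
p implies (q or q) = F implies F = T
q iff p = F iff F = T
(q iff p) and p = T and F = F
(p implies (q or q)) and ((q iff p) and p) = T and F = F
F ∉ {T, both}.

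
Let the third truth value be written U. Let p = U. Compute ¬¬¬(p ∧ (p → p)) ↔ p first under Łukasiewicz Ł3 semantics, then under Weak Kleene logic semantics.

⊤; U

In Łukasiewicz Ł3: p → p = U → U = ⊤  [min(1, 1−½+½)]
p ∧ (p → p) = U ∧ ⊤ = U
¬(p ∧ (p → p)) = ¬U = U
¬¬(p ∧ (p → p)) = ¬U = U
¬¬¬(p ∧ (p → p)) = ¬U = U
¬¬¬(p ∧ (p → p)) ↔ p = U ↔ U = ⊤
In Weak Kleene logic: p → p = U → U = U  [any arg is the third value ⇒ result is the third value]
p ∧ (p → p) = U ∧ U = U
¬(p ∧ (p → p)) = ¬U = U
¬¬(p ∧ (p → p)) = ¬U = U
¬¬¬(p ∧ (p → p)) = ¬U = U
¬¬¬(p ∧ (p → p)) ↔ p = U ↔ U = U
They differ because Łukasiewicz Ł3 and Weak Kleene logic treat U differently under the binary connectives.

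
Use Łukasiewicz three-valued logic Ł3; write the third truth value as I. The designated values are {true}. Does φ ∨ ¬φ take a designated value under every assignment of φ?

Countermodel: φ=I gives I, which is not designated.

No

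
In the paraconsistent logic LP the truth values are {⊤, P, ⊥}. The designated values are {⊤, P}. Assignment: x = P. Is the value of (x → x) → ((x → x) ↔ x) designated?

x → x = P → P = P
x → x = P → P = P
(x → x) ↔ x = P ↔ P = P
(x → x) → ((x → x) ↔ x) = P → P = P
P ∈ {⊤, P}.

Yes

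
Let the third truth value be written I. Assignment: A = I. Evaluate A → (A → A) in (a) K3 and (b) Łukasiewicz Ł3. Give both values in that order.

In K3: A → A = I → I = I  [¬I ∨ I]
A → (A → A) = I → I = I
In Łukasiewicz Ł3: A → A = I → I = T  [min(1, 1−½+½)]
A → (A → A) = I → T = T
They differ because K3 and Łukasiewicz Ł3 treat I differently under implication.

I; T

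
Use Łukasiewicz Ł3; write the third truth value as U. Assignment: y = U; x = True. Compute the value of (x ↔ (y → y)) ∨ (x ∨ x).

y → y = U → U = True
x ↔ (y → y) = True ↔ True = True
x ∨ x = True ∨ True = True
(x ↔ (y → y)) ∨ (x ∨ x) = True ∨ True = True

True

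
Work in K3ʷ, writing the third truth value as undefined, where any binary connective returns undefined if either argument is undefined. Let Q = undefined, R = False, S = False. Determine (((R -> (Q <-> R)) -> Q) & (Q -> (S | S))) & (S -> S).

undefined

Q <-> R = undefined <-> False = undefined
R -> (Q <-> R) = False -> undefined = undefined  [any arg is the third value ⇒ result is the third value]
(R -> (Q <-> R)) -> Q = undefined -> undefined = undefined
S | S = False | False = False
Q -> (S | S) = undefined -> False = undefined
((R -> (Q <-> R)) -> Q) & (Q -> (S | S)) = undefined & undefined = undefined
S -> S = False -> False = True
(((R -> (Q <-> R)) -> Q) & (Q -> (S | S))) & (S -> S) = undefined & True = undefined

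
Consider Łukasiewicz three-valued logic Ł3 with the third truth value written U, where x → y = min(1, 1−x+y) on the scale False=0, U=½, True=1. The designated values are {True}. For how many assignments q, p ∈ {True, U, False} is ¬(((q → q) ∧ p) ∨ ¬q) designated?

1

Designated under: (q=True, p=False).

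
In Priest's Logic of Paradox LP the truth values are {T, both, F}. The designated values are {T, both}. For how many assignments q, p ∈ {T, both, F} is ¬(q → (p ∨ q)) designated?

Designated under: (q=both, p=both); (q=both, p=F).

2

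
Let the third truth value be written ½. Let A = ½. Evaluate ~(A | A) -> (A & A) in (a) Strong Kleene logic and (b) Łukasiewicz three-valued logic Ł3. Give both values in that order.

In Strong Kleene logic: A | A = ½ | ½ = ½
~(A | A) = ~½ = ½
A & A = ½ & ½ = ½
~(A | A) -> (A & A) = ½ -> ½ = ½
In Łukasiewicz three-valued logic Ł3: A | A = ½ | ½ = ½
~(A | A) = ~½ = ½
A & A = ½ & ½ = ½
~(A | A) -> (A & A) = ½ -> ½ = true  [min(1, 1−½+½)]
They differ because Strong Kleene logic and Łukasiewicz three-valued logic Ł3 treat ½ differently under implication.

½; true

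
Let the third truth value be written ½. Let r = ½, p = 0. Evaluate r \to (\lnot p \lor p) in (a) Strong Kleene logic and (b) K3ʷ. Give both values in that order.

In Strong Kleene logic: \lnot p = \lnot 0 = 1
\lnot p \lor p = 1 \lor 0 = 1
r \to (\lnot p \lor p) = ½ \to 1 = 1  [\lnot ½ \lor 1]
In K3ʷ: \lnot p = \lnot 0 = 1
\lnot p \lor p = 1 \lor 0 = 1
r \to (\lnot p \lor p) = ½ \to 1 = ½  [any arg is the third value ⇒ result is the third value]
They differ because Strong Kleene logic and K3ʷ treat ½ differently under the binary connectives.

1; ½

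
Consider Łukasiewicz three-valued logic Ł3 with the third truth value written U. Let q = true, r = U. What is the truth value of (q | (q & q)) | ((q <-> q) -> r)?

q & q = true & true = true
q | (q & q) = true | true = true
q <-> q = true <-> true = true
(q <-> q) -> r = true -> U = U  [min(1, 1−1+½)]
(q | (q & q)) | ((q <-> q) -> r) = true | U = true

true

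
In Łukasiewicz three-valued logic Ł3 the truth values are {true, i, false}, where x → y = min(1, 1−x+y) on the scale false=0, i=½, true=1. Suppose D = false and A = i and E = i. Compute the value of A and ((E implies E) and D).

E implies E = i implies i = true  [min(1, 1−½+½)]
(E implies E) and D = true and false = false
A and ((E implies E) and D) = i and false = false

false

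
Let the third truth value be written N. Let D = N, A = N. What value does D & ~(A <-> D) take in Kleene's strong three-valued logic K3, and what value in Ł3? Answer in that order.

N; False

In Kleene's strong three-valued logic K3: A <-> D = N <-> N = N
~(A <-> D) = ~N = N
D & ~(A <-> D) = N & N = N
In Ł3: A <-> D = N <-> N = True  [1 − |½−½|]
~(A <-> D) = ~True = False
D & ~(A <-> D) = N & False = False
They differ because Kleene's strong three-valued logic K3 and Ł3 treat N differently under implication.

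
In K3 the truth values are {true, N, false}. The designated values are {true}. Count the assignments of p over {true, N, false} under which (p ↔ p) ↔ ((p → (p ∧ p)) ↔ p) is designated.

1

p=true: true ✓
p=N: N ·
p=false: false ·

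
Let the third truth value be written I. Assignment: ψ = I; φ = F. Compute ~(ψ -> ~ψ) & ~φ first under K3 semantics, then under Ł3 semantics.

I; F

In K3: ~ψ = ~I = I
ψ -> ~ψ = I -> I = I  [~I | I]
~(ψ -> ~ψ) = ~I = I
~φ = ~F = T
~(ψ -> ~ψ) & ~φ = I & T = I
In Ł3: ~ψ = ~I = I
ψ -> ~ψ = I -> I = T
~(ψ -> ~ψ) = ~T = F
~φ = ~F = T
~(ψ -> ~ψ) & ~φ = F & T = F
They differ because K3 and Ł3 treat I differently under implication.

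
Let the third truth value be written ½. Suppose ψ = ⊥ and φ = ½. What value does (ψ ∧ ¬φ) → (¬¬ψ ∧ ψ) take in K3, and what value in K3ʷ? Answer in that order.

In K3: ¬φ = ¬½ = ½
ψ ∧ ¬φ = ⊥ ∧ ½ = ⊥
¬ψ = ¬⊥ = ⊤
¬¬ψ = ¬⊤ = ⊥
¬¬ψ ∧ ψ = ⊥ ∧ ⊥ = ⊥
(ψ ∧ ¬φ) → (¬¬ψ ∧ ψ) = ⊥ → ⊥ = ⊤
In K3ʷ: ¬φ = ¬½ = ½
ψ ∧ ¬φ = ⊥ ∧ ½ = ½
¬ψ = ¬⊥ = ⊤
¬¬ψ = ¬⊤ = ⊥
¬¬ψ ∧ ψ = ⊥ ∧ ⊥ = ⊥
(ψ ∧ ¬φ) → (¬¬ψ ∧ ψ) = ½ → ⊥ = ½
They differ because K3 and K3ʷ treat ½ differently under the binary connectives.

⊤; ½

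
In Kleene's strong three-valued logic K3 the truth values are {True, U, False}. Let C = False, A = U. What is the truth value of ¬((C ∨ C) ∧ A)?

True

C ∨ C = False ∨ False = False
(C ∨ C) ∧ A = False ∧ U = False
¬((C ∨ C) ∧ A) = ¬False = True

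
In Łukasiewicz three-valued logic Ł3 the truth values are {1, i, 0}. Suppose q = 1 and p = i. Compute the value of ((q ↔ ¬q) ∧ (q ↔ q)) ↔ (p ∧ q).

¬q = ¬1 = 0
q ↔ ¬q = 1 ↔ 0 = 0
q ↔ q = 1 ↔ 1 = 1
(q ↔ ¬q) ∧ (q ↔ q) = 0 ∧ 1 = 0
p ∧ q = i ∧ 1 = i
((q ↔ ¬q) ∧ (q ↔ q)) ↔ (p ∧ q) = 0 ↔ i = i  [1 − |0−½|]

i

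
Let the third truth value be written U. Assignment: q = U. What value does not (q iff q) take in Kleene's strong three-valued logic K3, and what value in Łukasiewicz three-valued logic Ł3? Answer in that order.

In Kleene's strong three-valued logic K3: q iff q = U iff U = U
not (q iff q) = not U = U
In Łukasiewicz three-valued logic Ł3: q iff q = U iff U = T  [1 − |½−½|]
not (q iff q) = not T = F
They differ because Kleene's strong three-valued logic K3 and Łukasiewicz three-valued logic Ł3 treat U differently under implication.

U; F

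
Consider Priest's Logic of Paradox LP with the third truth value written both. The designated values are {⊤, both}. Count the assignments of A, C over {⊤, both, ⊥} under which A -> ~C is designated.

8

Of the 9 assignments, 8 give a value in {⊤, both}.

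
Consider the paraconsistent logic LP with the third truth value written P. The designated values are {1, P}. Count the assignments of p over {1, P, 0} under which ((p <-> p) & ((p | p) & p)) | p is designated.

p=1: 1 ✓
p=P: P ✓
p=0: 0 ·

2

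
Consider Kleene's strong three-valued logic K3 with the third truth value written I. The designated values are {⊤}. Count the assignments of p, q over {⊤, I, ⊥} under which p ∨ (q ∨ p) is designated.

5

Of the 9 assignments, 5 give a value in {⊤}.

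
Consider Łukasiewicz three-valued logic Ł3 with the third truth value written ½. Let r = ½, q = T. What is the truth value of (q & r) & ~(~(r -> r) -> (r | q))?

q & r = T & ½ = ½
r -> r = ½ -> ½ = T  [min(1, 1−½+½)]
~(r -> r) = ~T = F
r | q = ½ | T = T
~(r -> r) -> (r | q) = F -> T = T
~(~(r -> r) -> (r | q)) = ~T = F
(q & r) & ~(~(r -> r) -> (r | q)) = ½ & F = F

F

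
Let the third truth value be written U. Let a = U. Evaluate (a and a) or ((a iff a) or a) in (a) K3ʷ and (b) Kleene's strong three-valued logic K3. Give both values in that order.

In K3ʷ: a and a = U and U = U
a iff a = U iff U = U
(a iff a) or a = U or U = U
(a and a) or ((a iff a) or a) = U or U = U
In Kleene's strong three-valued logic K3: a and a = U and U = U
a iff a = U iff U = U
(a iff a) or a = U or U = U
(a and a) or ((a iff a) or a) = U or U = U

U; U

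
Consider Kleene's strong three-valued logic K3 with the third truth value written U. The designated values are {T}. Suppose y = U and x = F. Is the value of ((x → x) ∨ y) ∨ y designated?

x → x = F → F = T
(x → x) ∨ y = T ∨ U = T
((x → x) ∨ y) ∨ y = T ∨ U = T
T ∈ {T}.

Yes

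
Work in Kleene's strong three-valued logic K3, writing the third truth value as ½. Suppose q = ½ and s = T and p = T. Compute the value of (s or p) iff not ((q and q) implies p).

F

s or p = T or T = T
q and q = ½ and ½ = ½
(q and q) implies p = ½ implies T = T  [not ½ or T]
not ((q and q) implies p) = not T = F
(s or p) iff not ((q and q) implies p) = T iff F = F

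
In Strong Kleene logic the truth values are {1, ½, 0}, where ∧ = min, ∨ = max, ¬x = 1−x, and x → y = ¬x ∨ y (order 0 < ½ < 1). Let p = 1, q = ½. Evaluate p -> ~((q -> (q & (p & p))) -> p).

p & p = 1 & 1 = 1
q & (p & p) = ½ & 1 = ½
q -> (q & (p & p)) = ½ -> ½ = ½  [~½ | ½]
(q -> (q & (p & p))) -> p = ½ -> 1 = 1
~((q -> (q & (p & p))) -> p) = ~1 = 0
p -> ~((q -> (q & (p & p))) -> p) = 1 -> 0 = 0

0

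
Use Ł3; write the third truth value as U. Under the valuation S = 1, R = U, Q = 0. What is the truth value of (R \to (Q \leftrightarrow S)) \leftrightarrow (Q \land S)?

Q \leftrightarrow S = 0 \leftrightarrow 1 = 0
R \to (Q \leftrightarrow S) = U \to 0 = U  [min(1, 1−½+0)]
Q \land S = 0 \land 1 = 0
(R \to (Q \leftrightarrow S)) \leftrightarrow (Q \land S) = U \leftrightarrow 0 = U

U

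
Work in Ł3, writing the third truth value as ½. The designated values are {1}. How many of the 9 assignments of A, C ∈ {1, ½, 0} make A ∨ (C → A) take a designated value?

6

Of the 9 assignments, 6 give a value in {1}.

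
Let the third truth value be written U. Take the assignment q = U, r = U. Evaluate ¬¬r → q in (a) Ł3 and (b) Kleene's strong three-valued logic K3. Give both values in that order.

⊤; U

In Ł3: ¬r = ¬U = U
¬¬r = ¬U = U
¬¬r → q = U → U = ⊤  [min(1, 1−½+½)]
In Kleene's strong three-valued logic K3: ¬r = ¬U = U
¬¬r = ¬U = U
¬¬r → q = U → U = U
They differ because Ł3 and Kleene's strong three-valued logic K3 treat U differently under implication.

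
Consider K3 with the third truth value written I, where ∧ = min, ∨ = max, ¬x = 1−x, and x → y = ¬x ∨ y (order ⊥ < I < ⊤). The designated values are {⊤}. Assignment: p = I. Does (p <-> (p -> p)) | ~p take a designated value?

p -> p = I -> I = I  [~I | I]
p <-> (p -> p) = I <-> I = I
~p = ~I = I
(p <-> (p -> p)) | ~p = I | I = I
I ∉ {⊤}.

No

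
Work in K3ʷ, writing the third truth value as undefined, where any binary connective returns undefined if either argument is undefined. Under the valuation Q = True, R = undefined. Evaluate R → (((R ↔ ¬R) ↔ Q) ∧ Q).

undefined

¬R = ¬undefined = undefined
R ↔ ¬R = undefined ↔ undefined = undefined
(R ↔ ¬R) ↔ Q = undefined ↔ True = undefined
((R ↔ ¬R) ↔ Q) ∧ Q = undefined ∧ True = undefined
R → (((R ↔ ¬R) ↔ Q) ∧ Q) = undefined → undefined = undefined  [any arg is the third value ⇒ result is the third value]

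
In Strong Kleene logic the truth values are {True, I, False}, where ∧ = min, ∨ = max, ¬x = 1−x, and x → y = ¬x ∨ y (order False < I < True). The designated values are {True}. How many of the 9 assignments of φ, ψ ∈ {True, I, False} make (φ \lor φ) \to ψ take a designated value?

5

Of the 9 assignments, 5 give a value in {True}.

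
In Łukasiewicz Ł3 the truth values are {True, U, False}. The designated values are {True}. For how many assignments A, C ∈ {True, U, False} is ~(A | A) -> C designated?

Of the 9 assignments, 6 give a value in {True}.

6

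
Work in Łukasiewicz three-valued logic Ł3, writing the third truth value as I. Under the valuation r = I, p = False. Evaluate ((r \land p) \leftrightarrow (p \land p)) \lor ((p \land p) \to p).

True

r \land p = I \land False = False
p \land p = False \land False = False
(r \land p) \leftrightarrow (p \land p) = False \leftrightarrow False = True
p \land p = False \land False = False
(p \land p) \to p = False \to False = True
((r \land p) \leftrightarrow (p \land p)) \lor ((p \land p) \to p) = True \lor True = True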